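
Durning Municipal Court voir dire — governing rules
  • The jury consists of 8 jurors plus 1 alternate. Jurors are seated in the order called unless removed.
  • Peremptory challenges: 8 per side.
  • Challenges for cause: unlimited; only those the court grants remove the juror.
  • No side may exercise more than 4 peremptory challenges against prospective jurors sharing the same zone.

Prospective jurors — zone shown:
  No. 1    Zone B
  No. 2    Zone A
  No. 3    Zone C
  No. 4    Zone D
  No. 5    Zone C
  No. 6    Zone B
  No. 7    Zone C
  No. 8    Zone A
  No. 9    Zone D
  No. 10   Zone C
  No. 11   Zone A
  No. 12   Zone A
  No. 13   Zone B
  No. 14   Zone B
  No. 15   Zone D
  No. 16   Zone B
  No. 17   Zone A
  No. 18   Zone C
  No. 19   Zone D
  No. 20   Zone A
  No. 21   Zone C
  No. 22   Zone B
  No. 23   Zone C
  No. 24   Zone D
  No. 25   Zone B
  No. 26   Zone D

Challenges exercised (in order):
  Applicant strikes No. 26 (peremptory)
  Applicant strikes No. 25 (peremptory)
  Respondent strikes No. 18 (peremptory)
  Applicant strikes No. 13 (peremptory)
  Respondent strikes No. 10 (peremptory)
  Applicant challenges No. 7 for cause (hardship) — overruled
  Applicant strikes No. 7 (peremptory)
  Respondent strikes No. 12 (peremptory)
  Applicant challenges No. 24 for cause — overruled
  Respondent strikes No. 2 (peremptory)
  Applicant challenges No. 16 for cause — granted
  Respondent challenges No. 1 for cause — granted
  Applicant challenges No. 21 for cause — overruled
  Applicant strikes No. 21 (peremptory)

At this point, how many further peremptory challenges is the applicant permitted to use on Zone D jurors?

Applicant peremptories so far: #26, #25, #13, #7, #21 — 5 of 8 used, 3 left overall.
Against Zone D: #26 — 1 used; per-zone cap 4 leaves 3.
Binding limit: min(3, 3) = 3.

3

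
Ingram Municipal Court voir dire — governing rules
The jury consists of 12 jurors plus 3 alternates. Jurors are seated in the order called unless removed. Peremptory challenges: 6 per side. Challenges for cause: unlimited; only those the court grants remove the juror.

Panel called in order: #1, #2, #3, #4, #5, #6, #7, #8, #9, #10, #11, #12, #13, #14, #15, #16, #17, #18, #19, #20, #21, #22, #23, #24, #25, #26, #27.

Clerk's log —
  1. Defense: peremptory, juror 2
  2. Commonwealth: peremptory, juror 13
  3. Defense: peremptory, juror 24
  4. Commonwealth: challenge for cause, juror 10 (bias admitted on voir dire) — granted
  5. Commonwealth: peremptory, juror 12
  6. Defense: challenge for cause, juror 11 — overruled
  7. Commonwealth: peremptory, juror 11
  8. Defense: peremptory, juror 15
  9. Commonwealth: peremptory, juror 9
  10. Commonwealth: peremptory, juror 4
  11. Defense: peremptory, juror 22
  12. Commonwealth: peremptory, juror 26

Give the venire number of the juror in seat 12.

Removed: #2, #4, #9, #10, #11, #12, #13, #15, #22, #24, #26.
Seating in order: seats 1–12 → #1, #3, #5, #6, #7, #8, #14, #16, #17, #18, #19, #20; alternates → #21, #23, #25.
So seat 12 is #20.

20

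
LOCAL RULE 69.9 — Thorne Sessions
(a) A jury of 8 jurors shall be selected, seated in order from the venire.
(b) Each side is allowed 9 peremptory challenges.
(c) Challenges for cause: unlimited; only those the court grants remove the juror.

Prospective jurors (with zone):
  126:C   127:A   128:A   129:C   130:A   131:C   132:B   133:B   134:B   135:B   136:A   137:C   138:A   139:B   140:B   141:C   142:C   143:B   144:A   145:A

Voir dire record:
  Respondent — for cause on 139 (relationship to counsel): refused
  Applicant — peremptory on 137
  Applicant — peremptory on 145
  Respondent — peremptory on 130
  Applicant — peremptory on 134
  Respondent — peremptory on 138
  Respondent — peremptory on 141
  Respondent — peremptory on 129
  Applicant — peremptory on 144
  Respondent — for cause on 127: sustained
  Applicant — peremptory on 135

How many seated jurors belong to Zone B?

Removed: #127, #129, #130, #134, #135, #137, #138, #141, #144, #145.
Seated jurors 1–8: #126, #128, #131, #132, #133, #136, #139, #140.
Of those, in Zone B: #132, #133, #139, #140 → 4.

4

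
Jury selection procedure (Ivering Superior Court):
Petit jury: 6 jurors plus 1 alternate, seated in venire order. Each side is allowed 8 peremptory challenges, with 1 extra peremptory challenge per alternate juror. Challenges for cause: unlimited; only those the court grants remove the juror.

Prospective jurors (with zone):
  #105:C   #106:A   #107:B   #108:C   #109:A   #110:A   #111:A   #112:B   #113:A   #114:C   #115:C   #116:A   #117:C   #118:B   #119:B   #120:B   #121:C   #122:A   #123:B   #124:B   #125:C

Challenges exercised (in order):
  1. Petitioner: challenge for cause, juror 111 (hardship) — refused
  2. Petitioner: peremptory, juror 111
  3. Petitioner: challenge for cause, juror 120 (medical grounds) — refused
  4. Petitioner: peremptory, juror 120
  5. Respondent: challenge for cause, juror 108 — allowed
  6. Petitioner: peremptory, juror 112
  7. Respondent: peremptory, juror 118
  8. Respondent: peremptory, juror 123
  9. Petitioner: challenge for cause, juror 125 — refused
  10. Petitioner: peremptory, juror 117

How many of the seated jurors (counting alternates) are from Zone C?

Removed: #108, #111, #112, #117, #118, #120, #123.
Seated (7 incl. alternates): #105, #106, #107, #109, #110, #113, #114.
Of those, in Zone C: #105, #114 → 2.

2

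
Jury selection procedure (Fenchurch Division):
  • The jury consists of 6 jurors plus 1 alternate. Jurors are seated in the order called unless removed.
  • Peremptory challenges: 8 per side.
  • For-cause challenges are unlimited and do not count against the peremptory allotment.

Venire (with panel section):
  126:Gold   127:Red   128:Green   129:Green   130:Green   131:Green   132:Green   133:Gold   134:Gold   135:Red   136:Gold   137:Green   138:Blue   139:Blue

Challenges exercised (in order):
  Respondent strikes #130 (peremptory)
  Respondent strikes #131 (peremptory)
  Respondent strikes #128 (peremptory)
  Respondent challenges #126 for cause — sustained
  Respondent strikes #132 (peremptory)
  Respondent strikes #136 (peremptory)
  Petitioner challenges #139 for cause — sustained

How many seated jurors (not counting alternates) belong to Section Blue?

Removed: #126, #128, #130, #131, #132, #136, #139.
Seated jurors 1–6: #127, #129, #133, #134, #135, #137 (alternates #138 not counted).
None of those are in Section Blue → 0.

0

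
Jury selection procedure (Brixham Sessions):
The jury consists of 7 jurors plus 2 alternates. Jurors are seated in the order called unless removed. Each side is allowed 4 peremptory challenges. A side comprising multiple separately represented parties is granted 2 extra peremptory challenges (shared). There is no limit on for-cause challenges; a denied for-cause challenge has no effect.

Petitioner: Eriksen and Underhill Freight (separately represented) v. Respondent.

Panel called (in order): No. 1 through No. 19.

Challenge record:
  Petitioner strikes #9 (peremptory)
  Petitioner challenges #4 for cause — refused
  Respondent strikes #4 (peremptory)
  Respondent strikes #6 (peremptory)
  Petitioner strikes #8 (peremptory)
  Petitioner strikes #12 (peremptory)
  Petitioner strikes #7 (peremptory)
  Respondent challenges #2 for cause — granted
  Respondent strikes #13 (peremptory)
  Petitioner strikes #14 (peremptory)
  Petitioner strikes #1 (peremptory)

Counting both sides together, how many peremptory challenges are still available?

Petitioner allotment: 4 base + 2 multi-party = 6. Respondent allotment: 4.
Petitioner peremptories used: #9, #8, #12, #7, #14, #1 — 6 (the for-cause on #4 doesn't count).
Respondent peremptories used: #4, #6, #13 — 3 (the for-cause on #2 doesn't count).
Remaining: (6 − 6) + (4 − 3) = 1.

1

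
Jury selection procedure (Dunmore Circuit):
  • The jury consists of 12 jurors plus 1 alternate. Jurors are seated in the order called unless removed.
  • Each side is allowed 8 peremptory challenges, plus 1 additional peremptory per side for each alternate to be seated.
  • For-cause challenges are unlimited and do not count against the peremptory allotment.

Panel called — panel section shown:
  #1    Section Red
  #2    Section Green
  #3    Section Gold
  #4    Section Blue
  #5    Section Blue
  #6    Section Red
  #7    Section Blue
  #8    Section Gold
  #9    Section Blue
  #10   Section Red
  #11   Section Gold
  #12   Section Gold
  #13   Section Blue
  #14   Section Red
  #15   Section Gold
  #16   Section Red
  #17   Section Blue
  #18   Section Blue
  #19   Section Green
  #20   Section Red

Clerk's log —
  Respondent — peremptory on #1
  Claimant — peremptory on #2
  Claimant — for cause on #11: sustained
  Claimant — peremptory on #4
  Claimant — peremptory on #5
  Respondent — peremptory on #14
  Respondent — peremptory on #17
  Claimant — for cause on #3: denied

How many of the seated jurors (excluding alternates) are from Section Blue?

4

Removed: #1, #2, #4, #5, #11, #14, #17.
Seated jurors 1–12: #3, #6, #7, #8, #9, #10, #12, #13, #15, #16, #18, #19 (alternates #20 not counted).
Of those, in Section Blue: #7, #9, #13, #18 → 4.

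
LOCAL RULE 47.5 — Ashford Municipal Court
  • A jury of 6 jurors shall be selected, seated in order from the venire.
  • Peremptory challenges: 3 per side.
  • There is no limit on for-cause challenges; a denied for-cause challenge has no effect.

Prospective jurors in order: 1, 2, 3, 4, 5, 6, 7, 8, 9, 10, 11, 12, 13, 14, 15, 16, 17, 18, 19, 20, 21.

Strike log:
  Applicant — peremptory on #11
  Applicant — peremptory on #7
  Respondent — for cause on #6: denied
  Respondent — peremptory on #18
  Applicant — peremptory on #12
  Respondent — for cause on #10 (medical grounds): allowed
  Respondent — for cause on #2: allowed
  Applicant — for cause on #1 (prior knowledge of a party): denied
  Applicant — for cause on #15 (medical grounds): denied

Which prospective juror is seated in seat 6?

8

Removed: #2, #7, #10, #11, #12, #18. (#1, #6, #15 stay — for-cause denied.)
Seating in order: seats 1–6 → #1, #3, #4, #5, #6, #8.
So seat 6 is #8.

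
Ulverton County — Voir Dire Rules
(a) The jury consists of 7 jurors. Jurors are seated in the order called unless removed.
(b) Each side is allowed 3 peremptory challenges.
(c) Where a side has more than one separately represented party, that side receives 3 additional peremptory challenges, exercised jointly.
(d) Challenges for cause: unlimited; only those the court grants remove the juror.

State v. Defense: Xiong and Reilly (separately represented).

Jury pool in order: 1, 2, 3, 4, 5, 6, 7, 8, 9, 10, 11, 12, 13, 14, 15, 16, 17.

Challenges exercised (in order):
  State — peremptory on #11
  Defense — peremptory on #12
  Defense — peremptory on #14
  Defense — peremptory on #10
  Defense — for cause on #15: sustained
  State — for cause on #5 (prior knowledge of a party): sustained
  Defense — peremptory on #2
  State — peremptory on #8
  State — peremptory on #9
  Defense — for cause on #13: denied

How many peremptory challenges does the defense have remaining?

2

Defense allotment: 3 base + 3 multi-party = 6.
Defense peremptories used: #12, #14, #10, #2 — 4 (for-cause on #15, #13 don't count).
Remaining: 6 − 4 = 2.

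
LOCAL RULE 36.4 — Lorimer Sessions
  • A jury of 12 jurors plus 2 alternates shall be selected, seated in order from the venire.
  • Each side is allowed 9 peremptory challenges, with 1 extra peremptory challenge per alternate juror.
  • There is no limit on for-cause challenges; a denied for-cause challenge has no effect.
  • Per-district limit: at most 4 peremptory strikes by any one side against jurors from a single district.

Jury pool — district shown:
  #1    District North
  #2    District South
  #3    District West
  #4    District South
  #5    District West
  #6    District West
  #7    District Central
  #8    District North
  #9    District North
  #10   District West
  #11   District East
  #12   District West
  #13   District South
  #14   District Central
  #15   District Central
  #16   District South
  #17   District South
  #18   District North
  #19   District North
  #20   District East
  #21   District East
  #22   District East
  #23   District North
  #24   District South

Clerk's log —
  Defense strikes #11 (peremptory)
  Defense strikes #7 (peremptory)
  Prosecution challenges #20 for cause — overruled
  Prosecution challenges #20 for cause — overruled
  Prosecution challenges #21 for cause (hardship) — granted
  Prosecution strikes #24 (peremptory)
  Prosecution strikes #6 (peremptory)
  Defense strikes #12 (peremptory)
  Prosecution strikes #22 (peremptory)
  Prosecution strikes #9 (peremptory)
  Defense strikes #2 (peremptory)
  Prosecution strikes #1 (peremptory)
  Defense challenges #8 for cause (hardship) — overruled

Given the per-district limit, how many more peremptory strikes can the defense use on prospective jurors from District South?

Defense peremptories so far: #11, #7, #12, #2 — 4 of 11 used, 7 left overall.
Against District South: #2 — 1 used; per-district cap 4 leaves 3.
Binding limit: min(7, 3) = 3.

3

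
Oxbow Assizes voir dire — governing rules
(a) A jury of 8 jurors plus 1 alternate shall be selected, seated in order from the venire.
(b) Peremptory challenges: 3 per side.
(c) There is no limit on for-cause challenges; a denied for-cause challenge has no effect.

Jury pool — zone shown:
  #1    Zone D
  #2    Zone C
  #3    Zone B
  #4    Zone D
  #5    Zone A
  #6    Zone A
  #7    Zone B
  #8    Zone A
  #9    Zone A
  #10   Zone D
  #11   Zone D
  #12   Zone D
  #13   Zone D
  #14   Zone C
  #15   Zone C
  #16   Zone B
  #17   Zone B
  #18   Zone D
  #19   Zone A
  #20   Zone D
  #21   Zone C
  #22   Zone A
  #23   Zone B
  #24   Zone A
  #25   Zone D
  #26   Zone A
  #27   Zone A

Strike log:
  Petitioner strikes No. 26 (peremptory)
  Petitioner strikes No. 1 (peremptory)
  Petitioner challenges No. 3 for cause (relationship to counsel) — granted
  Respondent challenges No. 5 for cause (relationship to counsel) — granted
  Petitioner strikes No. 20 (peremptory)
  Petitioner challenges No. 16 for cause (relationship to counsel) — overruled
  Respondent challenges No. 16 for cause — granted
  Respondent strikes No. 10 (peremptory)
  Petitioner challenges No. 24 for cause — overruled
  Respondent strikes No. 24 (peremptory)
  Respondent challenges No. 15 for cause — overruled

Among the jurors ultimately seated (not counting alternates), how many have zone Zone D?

3

Removed: #1, #3, #5, #10, #16, #20, #24, #26.
Seated jurors 1–8: #2, #4, #6, #7, #8, #9, #11, #12 (alternates #13 not counted).
Of those, in Zone D: #4, #11, #12 → 3.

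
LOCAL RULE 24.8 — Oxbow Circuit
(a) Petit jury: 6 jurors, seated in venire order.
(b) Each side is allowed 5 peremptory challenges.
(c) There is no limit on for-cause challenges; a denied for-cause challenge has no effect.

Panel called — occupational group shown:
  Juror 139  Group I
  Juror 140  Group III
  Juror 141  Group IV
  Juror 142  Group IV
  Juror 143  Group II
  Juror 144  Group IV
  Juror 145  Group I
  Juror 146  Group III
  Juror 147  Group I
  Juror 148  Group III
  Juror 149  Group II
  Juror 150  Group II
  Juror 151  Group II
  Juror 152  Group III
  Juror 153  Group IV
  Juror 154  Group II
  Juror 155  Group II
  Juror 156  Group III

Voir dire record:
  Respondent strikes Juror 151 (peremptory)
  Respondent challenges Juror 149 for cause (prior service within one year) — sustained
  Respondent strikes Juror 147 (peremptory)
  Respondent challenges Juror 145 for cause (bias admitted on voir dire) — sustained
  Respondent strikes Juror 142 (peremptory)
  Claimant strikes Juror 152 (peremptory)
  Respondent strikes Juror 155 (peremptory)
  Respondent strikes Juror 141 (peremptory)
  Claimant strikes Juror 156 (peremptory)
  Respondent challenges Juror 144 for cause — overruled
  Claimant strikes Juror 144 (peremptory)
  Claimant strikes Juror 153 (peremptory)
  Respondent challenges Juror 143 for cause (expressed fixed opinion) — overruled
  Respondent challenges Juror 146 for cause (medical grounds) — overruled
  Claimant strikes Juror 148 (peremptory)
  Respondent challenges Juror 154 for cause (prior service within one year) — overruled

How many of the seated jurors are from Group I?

1

Removed: #141, #142, #144, #145, #147, #148, #149, #151, #152, #153, #155, #156.
Seated jurors 1–6: #139, #140, #143, #146, #150, #154.
Of those, in Group I: #139 → 1.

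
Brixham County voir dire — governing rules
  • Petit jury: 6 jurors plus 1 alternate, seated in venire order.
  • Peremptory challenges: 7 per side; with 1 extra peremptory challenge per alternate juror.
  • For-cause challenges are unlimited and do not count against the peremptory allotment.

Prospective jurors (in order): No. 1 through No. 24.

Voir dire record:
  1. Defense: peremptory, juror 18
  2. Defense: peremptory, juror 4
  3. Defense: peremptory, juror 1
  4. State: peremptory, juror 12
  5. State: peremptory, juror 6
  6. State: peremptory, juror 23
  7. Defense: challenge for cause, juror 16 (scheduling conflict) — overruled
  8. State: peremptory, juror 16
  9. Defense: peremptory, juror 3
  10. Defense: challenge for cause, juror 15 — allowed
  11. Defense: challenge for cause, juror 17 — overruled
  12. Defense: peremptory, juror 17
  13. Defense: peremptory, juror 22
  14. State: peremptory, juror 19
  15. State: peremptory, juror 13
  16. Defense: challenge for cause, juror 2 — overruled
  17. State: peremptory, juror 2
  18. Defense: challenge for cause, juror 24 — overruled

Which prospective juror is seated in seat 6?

11

Removed: #1, #2, #3, #4, #6, #12, #13, #15, #16, #17, #18, #19, #22, #23. (#24 stays — for-cause denied.)
Seating in order: seats 1–6 → #5, #7, #8, #9, #10, #11; alternates → #14.
So seat 6 is #11.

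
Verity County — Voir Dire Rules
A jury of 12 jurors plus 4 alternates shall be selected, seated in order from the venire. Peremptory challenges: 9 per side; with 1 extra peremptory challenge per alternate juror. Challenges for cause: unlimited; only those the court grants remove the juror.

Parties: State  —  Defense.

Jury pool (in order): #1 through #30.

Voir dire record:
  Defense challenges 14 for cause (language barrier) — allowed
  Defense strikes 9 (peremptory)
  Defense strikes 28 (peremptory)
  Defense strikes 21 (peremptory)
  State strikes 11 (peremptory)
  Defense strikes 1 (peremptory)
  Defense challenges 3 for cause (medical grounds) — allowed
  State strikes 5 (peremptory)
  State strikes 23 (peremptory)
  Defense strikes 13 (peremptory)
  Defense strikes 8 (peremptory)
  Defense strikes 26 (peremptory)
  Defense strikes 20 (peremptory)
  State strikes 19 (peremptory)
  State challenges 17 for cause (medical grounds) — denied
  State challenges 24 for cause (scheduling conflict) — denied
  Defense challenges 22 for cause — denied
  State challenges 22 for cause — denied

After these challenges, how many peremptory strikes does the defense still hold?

Defense allotment: 9 base + 1 × 4 alternates = 13.
Defense peremptories used: #9, #28, #21, #1, #13, #8, #26, #20 — 8 (for-cause on #14, #3, #22 don't count).
Remaining: 13 − 8 = 5.

5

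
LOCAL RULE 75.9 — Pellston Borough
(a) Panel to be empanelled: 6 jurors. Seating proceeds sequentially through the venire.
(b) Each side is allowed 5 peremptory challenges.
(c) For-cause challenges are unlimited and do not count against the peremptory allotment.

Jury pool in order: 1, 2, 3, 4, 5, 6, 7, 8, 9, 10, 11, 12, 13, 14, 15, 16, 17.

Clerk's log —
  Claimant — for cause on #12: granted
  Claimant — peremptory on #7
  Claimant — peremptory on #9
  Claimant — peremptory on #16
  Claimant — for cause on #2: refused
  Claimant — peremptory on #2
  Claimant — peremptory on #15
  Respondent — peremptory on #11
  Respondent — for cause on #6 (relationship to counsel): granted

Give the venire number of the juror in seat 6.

10

Removed: #2, #6, #7, #9, #11, #12, #15, #16.
Seating in order: seats 1–6 → #1, #3, #4, #5, #8, #10.
So seat 6 is #10.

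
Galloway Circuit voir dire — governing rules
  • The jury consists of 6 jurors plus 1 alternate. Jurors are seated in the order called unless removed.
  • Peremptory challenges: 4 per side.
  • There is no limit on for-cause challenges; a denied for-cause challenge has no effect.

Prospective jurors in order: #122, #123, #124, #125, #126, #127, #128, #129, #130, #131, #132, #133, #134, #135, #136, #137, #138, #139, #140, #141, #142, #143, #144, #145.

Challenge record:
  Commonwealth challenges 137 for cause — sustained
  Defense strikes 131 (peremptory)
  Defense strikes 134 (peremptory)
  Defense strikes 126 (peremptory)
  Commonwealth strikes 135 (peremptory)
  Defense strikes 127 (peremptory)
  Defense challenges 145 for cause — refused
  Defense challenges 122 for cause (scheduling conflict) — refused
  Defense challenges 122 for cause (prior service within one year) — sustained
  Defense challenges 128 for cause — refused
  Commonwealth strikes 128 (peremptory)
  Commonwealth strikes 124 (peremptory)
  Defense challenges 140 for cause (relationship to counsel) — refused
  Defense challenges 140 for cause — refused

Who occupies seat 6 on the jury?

Removed: #122, #124, #126, #127, #128, #131, #134, #135, #137. (#140, #145 stay — for-cause denied.)
Filling seats in venire order through position 6: #123, #125, #129, #130, #132, #133.
So seat 6 is #133.

133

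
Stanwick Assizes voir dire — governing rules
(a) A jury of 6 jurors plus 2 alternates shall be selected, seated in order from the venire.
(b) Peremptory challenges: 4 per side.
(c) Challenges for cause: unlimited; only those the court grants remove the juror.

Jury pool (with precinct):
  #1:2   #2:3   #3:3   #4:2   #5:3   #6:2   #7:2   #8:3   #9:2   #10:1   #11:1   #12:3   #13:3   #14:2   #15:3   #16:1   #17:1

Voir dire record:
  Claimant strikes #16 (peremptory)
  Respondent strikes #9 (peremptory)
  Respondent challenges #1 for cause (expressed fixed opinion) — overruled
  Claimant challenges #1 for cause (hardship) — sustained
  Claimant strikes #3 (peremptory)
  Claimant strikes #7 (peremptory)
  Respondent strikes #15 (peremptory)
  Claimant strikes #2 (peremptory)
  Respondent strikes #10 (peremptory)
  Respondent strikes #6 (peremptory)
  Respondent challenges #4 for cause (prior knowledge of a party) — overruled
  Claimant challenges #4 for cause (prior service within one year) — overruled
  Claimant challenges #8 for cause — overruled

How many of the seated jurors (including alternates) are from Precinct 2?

Removed: #1, #2, #3, #6, #7, #9, #10, #15, #16.
Seated (8 incl. alternates): #4, #5, #8, #11, #12, #13, #14, #17.
Of those, in Precinct 2: #4, #14 → 2.

2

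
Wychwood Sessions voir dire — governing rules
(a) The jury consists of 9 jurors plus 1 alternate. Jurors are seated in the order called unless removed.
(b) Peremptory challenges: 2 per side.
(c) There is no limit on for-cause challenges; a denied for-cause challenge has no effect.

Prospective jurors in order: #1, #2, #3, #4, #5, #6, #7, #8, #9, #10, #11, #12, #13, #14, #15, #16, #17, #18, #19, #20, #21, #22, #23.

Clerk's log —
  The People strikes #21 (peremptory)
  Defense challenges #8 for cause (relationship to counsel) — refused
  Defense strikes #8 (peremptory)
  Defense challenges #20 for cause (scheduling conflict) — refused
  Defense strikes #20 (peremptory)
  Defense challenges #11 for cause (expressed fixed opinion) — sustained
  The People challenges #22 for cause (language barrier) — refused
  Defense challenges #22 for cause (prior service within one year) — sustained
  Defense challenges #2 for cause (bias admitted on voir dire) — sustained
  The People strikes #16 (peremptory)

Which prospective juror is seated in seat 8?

Removed: #2, #8, #11, #16, #20, #21, #22.
Seating in order: seats 1–9 → #1, #3, #4, #5, #6, #7, #9, #10, #12; alternates → #13.
So seat 8 is #10.

10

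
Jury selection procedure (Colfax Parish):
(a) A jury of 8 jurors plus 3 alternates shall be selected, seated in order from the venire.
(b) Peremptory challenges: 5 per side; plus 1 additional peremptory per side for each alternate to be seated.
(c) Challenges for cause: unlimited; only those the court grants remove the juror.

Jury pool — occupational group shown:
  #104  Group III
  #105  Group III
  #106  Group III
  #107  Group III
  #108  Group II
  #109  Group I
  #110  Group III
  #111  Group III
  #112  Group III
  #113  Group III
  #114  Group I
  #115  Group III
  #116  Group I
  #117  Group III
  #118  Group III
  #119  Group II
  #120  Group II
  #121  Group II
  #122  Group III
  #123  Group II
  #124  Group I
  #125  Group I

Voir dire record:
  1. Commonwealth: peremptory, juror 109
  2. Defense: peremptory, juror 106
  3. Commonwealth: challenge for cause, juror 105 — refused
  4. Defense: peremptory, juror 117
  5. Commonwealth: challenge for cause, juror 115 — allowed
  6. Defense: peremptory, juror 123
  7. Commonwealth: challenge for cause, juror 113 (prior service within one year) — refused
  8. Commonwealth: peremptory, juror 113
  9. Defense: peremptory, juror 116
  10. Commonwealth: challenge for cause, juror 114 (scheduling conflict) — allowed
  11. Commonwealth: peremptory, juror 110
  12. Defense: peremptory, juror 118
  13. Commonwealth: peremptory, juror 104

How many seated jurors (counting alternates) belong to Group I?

Removed: #104, #106, #109, #110, #113, #114, #115, #116, #117, #118, #123.
Seated (11 incl. alternates): #105, #107, #108, #111, #112, #119, #120, #121, #122, #124, #125.
Of those, in Group I: #124, #125 → 2.

2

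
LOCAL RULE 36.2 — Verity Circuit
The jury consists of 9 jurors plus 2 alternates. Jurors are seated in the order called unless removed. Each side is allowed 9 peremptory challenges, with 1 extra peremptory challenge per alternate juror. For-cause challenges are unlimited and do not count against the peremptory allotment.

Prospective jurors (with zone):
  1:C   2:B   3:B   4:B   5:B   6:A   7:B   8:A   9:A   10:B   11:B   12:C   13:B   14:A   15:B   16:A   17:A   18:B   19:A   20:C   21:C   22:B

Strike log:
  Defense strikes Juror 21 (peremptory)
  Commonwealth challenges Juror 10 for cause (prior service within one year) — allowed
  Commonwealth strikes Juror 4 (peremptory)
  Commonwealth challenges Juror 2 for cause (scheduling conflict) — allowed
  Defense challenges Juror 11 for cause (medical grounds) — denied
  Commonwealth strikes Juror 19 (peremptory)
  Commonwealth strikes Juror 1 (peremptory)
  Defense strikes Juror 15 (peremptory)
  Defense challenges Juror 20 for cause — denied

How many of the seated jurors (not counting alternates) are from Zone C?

1

Removed: #1, #2, #4, #10, #15, #19, #21.
Seated jurors 1–9: #3, #5, #6, #7, #8, #9, #11, #12, #13 (alternates #14, #16 not counted).
Of those, in Zone C: #12 → 1.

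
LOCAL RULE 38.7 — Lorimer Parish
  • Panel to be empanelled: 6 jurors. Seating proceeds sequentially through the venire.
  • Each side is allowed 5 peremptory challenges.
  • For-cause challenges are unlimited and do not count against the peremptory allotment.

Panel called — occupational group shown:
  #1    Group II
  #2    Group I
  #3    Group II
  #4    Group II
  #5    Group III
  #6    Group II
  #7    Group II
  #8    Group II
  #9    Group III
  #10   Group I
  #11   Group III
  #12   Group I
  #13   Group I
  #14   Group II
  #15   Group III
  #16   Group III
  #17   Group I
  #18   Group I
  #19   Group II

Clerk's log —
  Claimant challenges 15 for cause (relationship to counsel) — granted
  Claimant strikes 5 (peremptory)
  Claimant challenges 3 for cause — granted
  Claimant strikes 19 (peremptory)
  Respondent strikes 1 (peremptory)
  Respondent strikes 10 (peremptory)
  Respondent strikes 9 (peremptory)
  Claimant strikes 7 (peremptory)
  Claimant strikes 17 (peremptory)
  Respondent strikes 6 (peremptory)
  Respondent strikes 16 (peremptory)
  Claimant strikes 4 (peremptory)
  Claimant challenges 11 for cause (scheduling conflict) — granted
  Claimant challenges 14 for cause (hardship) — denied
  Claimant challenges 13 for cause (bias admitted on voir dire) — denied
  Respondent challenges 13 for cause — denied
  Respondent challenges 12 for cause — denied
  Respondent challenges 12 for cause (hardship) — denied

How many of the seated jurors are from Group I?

Removed: #1, #3, #4, #5, #6, #7, #9, #10, #11, #15, #16, #17, #19.
Seated jurors 1–6: #2, #8, #12, #13, #14, #18.
Of those, in Group I: #2, #12, #13, #18 → 4.

4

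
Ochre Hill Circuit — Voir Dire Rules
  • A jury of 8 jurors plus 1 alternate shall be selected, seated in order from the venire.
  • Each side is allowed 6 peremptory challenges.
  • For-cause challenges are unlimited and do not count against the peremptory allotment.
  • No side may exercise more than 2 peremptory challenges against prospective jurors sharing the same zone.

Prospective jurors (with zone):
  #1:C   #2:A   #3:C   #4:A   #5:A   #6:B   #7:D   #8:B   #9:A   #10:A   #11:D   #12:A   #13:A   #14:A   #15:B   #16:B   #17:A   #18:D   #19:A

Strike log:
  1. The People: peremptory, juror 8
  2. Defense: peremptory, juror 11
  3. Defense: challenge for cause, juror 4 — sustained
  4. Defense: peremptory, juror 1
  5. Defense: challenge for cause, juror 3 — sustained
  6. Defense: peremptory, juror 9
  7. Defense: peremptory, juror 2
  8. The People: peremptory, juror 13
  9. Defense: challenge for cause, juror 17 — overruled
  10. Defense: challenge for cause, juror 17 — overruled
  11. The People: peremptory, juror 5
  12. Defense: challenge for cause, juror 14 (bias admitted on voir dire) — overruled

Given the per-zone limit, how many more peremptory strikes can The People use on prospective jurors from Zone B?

1

The People peremptories so far: #8, #13, #5 — 3 of 6 used, 3 left overall.
Against Zone B: #8 — 1 used; per-zone cap 2 leaves 1.
Binding limit: min(3, 1) = 1.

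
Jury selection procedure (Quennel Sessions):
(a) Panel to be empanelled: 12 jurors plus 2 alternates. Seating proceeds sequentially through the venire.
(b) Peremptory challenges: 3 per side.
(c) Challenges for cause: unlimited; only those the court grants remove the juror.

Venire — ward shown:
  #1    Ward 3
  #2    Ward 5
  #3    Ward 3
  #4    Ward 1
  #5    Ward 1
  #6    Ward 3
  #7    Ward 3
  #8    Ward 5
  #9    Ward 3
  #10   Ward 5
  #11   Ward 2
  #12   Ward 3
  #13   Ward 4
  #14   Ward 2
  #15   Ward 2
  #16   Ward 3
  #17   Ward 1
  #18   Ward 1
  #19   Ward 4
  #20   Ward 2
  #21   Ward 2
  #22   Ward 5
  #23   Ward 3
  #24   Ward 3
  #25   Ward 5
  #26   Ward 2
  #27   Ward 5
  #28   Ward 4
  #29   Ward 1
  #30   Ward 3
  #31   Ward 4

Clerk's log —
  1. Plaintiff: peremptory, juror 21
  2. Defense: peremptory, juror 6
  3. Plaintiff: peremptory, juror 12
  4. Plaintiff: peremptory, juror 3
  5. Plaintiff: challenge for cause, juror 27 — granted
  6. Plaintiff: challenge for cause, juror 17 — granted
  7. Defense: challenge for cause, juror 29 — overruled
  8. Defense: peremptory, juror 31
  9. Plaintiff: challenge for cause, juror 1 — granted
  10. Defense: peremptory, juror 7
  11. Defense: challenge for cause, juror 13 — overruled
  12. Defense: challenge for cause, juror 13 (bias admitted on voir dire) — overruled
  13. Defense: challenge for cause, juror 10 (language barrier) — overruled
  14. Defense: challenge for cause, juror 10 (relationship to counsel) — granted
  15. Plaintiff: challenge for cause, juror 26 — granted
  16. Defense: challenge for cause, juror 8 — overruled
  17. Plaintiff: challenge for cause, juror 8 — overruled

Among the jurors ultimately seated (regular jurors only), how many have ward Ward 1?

3

Removed: #1, #3, #6, #7, #10, #12, #17, #21, #26, #27, #31.
Seated jurors 1–12: #2, #4, #5, #8, #9, #11, #13, #14, #15, #16, #18, #19 (alternates #20, #22 not counted).
Of those, in Ward 1: #4, #5, #18 → 3.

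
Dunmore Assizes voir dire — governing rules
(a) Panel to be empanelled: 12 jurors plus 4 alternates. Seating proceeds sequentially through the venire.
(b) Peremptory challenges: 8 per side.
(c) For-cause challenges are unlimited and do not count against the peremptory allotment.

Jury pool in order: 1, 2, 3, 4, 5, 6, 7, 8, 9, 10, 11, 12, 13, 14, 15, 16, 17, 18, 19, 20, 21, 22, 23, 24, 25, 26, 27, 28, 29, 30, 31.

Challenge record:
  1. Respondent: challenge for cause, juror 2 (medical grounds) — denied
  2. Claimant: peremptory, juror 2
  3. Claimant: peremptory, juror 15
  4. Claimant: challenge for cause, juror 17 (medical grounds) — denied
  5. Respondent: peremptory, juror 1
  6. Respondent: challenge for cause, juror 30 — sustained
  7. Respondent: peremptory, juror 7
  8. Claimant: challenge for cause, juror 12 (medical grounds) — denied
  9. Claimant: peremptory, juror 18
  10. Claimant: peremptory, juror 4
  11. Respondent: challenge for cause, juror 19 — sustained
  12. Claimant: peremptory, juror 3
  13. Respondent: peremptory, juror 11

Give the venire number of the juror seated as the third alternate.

Removed: #1, #2, #3, #4, #7, #11, #15, #18, #19, #30. (#12, #17 stay — for-cause denied.)
Filling seats in venire order through position 15: #5, #6, #8, #9, #10, #12, #13, #14, #16, #17, #20, #21, #22, #23, #24.
So alternate 3 is #24.

24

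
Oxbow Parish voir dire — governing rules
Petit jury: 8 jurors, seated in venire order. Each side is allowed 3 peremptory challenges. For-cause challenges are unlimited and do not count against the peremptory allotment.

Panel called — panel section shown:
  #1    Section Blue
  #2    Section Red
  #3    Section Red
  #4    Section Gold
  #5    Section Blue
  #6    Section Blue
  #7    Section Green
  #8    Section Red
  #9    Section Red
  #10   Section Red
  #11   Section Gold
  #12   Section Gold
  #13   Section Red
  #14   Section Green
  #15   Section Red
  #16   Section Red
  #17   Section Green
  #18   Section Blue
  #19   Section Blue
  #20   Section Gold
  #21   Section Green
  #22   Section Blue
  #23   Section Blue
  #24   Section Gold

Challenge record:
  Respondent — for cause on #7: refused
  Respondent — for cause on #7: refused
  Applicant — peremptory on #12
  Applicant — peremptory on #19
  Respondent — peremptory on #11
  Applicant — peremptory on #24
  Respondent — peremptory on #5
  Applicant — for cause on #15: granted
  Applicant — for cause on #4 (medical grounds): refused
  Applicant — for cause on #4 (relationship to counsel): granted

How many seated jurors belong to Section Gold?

Removed: #4, #5, #11, #12, #15, #19, #24.
Seated jurors 1–8: #1, #2, #3, #6, #7, #8, #9, #10.
None of those are in Section Gold → 0.

0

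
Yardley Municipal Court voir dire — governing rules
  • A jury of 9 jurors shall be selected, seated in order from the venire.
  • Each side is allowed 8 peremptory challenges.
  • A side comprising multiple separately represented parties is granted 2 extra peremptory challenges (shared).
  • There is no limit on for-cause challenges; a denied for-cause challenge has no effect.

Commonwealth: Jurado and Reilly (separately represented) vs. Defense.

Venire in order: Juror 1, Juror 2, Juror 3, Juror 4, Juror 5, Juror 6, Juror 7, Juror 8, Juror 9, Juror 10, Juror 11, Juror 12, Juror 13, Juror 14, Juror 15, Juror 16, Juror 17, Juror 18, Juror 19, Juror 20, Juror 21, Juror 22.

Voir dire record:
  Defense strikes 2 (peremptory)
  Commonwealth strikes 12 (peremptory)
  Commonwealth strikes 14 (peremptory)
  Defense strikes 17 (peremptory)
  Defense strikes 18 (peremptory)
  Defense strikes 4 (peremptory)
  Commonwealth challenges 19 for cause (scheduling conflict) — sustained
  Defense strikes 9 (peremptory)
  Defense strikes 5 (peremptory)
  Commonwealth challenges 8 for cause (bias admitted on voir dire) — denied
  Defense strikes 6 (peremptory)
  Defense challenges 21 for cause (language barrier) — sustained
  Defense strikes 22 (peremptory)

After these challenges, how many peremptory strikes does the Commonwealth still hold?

Commonwealth allotment: 8 base + 2 multi-party = 10.
Commonwealth peremptories used: #12, #14 — 2 (for-cause on #19, #8 don't count).
Remaining: 10 − 2 = 8.

8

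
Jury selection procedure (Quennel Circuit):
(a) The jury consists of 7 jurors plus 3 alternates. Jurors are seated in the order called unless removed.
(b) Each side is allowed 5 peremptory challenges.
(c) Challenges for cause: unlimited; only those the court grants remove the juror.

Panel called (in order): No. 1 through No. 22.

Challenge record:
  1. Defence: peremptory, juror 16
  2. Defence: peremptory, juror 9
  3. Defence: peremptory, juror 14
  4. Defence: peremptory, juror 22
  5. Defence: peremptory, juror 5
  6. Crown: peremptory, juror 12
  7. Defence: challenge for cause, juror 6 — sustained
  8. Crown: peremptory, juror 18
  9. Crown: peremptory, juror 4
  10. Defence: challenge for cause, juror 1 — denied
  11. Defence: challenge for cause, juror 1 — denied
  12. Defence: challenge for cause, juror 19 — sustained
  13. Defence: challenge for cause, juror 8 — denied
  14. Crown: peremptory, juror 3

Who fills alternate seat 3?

20

Removed: #3, #4, #5, #6, #9, #12, #14, #16, #18, #19, #22. (#1, #8 stay — for-cause denied.)
Seating in order: seats 1–7 → #1, #2, #7, #8, #10, #11, #13; alternates → #15, #17, #20.
So alternate 3 is #20.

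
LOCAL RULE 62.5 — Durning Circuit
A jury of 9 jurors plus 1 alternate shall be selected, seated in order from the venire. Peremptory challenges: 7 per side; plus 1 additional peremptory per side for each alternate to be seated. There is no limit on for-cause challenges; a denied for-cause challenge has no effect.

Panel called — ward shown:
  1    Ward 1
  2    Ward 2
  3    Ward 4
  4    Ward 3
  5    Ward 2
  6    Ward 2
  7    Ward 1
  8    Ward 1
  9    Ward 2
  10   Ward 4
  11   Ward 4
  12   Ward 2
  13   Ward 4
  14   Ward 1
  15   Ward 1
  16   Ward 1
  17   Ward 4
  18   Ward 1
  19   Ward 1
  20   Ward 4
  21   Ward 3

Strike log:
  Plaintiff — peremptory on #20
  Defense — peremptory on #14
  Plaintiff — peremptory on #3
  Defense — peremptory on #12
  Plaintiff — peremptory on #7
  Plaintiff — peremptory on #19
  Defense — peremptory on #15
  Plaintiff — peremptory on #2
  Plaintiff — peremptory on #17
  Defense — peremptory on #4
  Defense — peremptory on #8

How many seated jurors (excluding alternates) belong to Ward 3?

Removed: #2, #3, #4, #7, #8, #12, #14, #15, #17, #19, #20.
Seated jurors 1–9: #1, #5, #6, #9, #10, #11, #13, #16, #18 (alternates #21 not counted).
None of those are in Ward 3 → 0.

0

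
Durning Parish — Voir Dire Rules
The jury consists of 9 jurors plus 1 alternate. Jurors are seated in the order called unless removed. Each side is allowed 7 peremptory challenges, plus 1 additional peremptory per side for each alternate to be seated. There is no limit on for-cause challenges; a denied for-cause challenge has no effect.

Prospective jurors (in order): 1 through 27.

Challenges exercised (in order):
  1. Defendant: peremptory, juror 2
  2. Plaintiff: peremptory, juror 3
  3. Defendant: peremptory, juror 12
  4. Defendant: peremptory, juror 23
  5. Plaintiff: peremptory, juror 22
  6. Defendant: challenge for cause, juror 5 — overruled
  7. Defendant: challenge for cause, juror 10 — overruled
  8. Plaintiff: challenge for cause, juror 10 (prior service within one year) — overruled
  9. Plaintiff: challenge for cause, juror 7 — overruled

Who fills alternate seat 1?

13

Removed: #2, #3, #12, #22, #23. (#5, #7, #10 stay — for-cause denied.)
Seating in order: seats 1–9 → #1, #4, #5, #6, #7, #8, #9, #10, #11; alternates → #13.
So alternate 1 is #13.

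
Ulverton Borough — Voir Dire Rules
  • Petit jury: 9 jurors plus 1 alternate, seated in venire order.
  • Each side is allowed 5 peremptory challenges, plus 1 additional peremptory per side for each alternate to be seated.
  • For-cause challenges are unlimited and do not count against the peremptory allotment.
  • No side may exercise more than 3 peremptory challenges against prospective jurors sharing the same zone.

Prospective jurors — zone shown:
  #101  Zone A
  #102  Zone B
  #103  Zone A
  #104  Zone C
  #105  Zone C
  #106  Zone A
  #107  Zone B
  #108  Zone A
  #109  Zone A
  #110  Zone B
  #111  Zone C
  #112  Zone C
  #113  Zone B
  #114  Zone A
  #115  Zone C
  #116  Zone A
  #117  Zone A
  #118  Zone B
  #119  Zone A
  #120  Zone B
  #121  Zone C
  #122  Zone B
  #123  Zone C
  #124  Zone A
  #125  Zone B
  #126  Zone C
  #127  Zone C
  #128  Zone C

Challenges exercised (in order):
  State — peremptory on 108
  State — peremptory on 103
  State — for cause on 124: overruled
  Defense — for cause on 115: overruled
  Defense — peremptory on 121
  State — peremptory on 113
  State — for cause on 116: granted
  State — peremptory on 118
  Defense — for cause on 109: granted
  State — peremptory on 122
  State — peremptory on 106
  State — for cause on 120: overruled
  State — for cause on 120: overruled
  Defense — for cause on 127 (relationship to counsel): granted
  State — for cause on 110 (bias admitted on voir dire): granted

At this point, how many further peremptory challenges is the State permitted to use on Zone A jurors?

0

State peremptories so far: #108, #103, #113, #118, #122, #106 — 6 of 6 used, 0 left overall.
Against Zone A: #108, #103, #106 — 3 used; per-zone cap 3 leaves 0.
Binding limit: min(0, 0) = 0.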